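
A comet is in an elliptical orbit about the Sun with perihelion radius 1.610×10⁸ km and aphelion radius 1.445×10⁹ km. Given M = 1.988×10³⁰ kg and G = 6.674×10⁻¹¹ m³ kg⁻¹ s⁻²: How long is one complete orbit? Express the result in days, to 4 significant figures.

μ = GM = 6.674×10⁻¹¹ × 1.988×10³⁰ = 1.327×10²⁰ m³/s².
Semi-major axis a = (r_p + r_a)/2 = (1.6100×10⁸ + 1.4450×10⁹)/2 = 8.0300×10⁸ km = 8.030×10¹¹ m.
By Kepler's third law T = 2π√(a³/μ) = 2π × 6.247×10⁷ = 3.925×10⁸ s.
= 4543 days.

T ≈ 4543 days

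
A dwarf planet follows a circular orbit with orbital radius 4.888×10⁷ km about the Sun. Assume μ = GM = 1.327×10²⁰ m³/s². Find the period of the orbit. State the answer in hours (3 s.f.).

r = 4.888×10⁷ km = 4.888×10¹⁰ m.
Kepler's third law: T = 2π√(r³/μ) = 2π√((4.888×10¹⁰)³ / 1.327×10²⁰).
r³/μ = 8.801×10¹¹ s², so T = 2π × 9.381×10⁵ = 5.894×10⁶ s.
Converting: 5.894×10⁶ s ÷ 3600 = 1637 hours.

T ≈ 1640 hours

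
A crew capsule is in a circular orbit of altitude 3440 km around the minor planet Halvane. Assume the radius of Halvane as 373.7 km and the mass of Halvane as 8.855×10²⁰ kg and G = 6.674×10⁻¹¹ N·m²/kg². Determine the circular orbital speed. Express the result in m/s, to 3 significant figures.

v ≈ 124 m/s

μ = GM = 6.674×10⁻¹¹ × 8.855×10²⁰ = 5.910×10¹⁰ m³/s².
r = 373.7 + 3440 = 3813.7 km = 3.8137×10⁶ m.
For a circular orbit v = √(μ/r) = √(5.910×10¹⁰ / 3.814×10⁶) = √(1.550×10⁴) = 124.5 m/s.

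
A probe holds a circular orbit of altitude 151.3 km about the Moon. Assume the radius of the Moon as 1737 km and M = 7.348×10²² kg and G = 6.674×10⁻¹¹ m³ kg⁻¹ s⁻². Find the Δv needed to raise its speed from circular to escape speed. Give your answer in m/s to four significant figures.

μ = GM = 6.674×10⁻¹¹ × 7.348×10²² = 4.904×10¹² m³/s².
r = 1737 + 151.3 = 1888.3 km = 1.8883×10⁶ m.
Circular speed v_c = √(μ/r) = 1612 m/s.
Escape speed v_esc = √(2μ/r) = √2 × v_c = 2279 m/s.
Δv = v_esc − v_c = 667.5 m/s.

Δv ≈ 667.5 m/s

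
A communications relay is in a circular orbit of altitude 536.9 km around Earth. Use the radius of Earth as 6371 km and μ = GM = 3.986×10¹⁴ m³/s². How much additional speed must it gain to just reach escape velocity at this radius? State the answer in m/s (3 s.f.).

Δv ≈ 3150 m/s

r = 6371 + 536.9 = 6907.9 km = 6.9079×10⁶ m.
Circular speed v_c = √(μ/r) = 7596 m/s.
Escape speed v_esc = √(2μ/r) = √2 × v_c = 10740 m/s.
Δv = v_esc − v_c = 3146 m/s.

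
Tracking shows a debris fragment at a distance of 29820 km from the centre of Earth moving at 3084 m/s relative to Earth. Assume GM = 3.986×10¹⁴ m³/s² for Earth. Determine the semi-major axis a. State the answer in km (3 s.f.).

r = 2.982×10⁷ m.
Vis-viva rearranged: 1/a = 2/r − v²/μ = 6.707×10⁻⁸ − 2.386×10⁻⁸ = 4.321×10⁻⁸ m⁻¹.
a = 2.314×10⁷ m = 23144 km.

a ≈ 23100 km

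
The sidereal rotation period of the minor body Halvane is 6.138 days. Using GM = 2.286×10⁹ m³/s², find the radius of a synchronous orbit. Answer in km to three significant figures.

r_sync ≈ 2530 km

T = 6.138 days = 5.303×10⁵ s.
A synchronous orbit has period T, so by Kepler's third law a = (μT²/4π²)^(1/3).
μT²/4π² = 2.286×10⁹ × (5.303×10⁵)² / 39.48 = 1.629×10¹⁹ m³.
a = 2.535×10⁶ m = 2534.7 km.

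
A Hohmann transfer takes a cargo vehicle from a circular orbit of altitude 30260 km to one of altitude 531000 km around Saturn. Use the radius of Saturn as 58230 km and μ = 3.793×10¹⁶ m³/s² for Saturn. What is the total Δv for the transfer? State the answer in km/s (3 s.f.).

Δv_total ≈ 10.5 km/s

r₁ = 58230 + 30260 = 88490 km = 8.8490×10⁷ m.
r₂ = 58230 + 531000 = 589230 km = 5.8923×10⁸ m.
Transfer ellipse a_t = (r₁ + r₂)/2 = 3.389×10⁸ m.
At r₁: circular v_c1 = √(μ/r₁) = 20700 m/s; transfer-perikrone v_p = √[μ(2/r₁ − 1/a_t)] = 27300 m/s.
Δv₁ = v_p − v_c1 = 6597 m/s.
At r₂: circular v_c2 = √(μ/r₂) = 8023 m/s; transfer-apokrone v_a = √[μ(2/r₂ − 1/a_t)] = 4100 m/s.
Δv₂ = v_c2 − v_a = 3923 m/s.
Total Δv = Δv₁ + Δv₂ = 10520 m/s = 10.52 km/s.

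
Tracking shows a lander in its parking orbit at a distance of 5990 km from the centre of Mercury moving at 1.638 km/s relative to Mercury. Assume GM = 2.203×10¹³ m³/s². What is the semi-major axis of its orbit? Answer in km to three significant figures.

a ≈ 4710 km

r = 5.990×10⁶ m.
Specific orbital energy ε = v²/2 − μ/r = (1638)²/2 − 2.203×10¹³/5.990×10⁶ = -2.336×10⁶ J/kg.
Since ε = −μ/(2a), a = −μ/(2ε) = 4.715×10⁶ m = 4714.8 km.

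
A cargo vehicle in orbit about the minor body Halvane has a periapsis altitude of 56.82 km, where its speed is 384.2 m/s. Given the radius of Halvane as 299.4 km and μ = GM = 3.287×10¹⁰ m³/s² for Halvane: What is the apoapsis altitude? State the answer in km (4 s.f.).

r_p = 299.4 + 56.82 = 356.22 km = 3.562×10⁵ m.
Specific energy ε = v²/2 − μ/r = -1.847×10⁴ J/kg, so a = −μ/(2ε) = 8.898×10⁵ m.
The apsides satisfy r_p + r_a = 2a, so the apoapsis radius is 2a − r_p = 1.423×10⁶ m = 1423.5 km.
Apoapsis altitude = 1423.5 − 299.4 = 1124.1 km.

apoapsis altitude ≈ 1124 km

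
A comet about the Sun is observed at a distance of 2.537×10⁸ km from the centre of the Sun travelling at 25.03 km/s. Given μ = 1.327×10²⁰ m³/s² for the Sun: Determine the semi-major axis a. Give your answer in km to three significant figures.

r = 2.537×10¹¹ m.
Vis-viva rearranged: 1/a = 2/r − v²/μ = 7.883×10⁻¹² − 4.721×10⁻¹² = 3.162×10⁻¹² m⁻¹.
a = 3.162×10¹¹ m = 3.1624×10⁸ km.

a ≈ 3.16×10⁸ km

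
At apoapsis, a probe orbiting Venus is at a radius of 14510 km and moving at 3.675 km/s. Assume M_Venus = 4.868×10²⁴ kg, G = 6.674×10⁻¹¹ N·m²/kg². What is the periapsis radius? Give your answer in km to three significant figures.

μ = GM = 6.674×10⁻¹¹ × 4.868×10²⁴ = 3.249×10¹⁴ m³/s².
r_a = 1.451×10⁷ m.
Specific energy ε = v²/2 − μ/r = -1.564×10⁷ J/kg, so a = −μ/(2ε) = 1.039×10⁷ m.
The apsides satisfy r_p + r_a = 2a, so the periapsis radius is 2a − r_a = 6.266×10⁶ m = 6265.7 km.

periapsis radius ≈ 6270 km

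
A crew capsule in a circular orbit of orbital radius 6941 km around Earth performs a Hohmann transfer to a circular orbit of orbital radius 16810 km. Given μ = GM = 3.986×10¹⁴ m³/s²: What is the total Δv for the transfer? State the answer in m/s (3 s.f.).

r₁ = 6941 km = 6.941×10⁶ m.
r₂ = 16810 km = 1.681×10⁷ m.
Transfer ellipse a_t = (r₁ + r₂)/2 = 1.188×10⁷ m.
At r₁: circular v_c1 = √(μ/r₁) = 7578 m/s; transfer-perigee v_p = √[μ(2/r₁ − 1/a_t)] = 9016 m/s.
Δv₁ = v_p − v_c1 = 1438 m/s.
At r₂: circular v_c2 = √(μ/r₂) = 4870 m/s; transfer-apogee v_a = √[μ(2/r₂ − 1/a_t)] = 3723 m/s.
Δv₂ = v_c2 − v_a = 1147 m/s.
Total Δv = Δv₁ + Δv₂ = 2585 m/s.

Δv_total ≈ 2580 m/s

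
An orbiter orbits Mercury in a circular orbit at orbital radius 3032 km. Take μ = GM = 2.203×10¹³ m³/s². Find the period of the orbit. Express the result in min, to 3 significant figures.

r = 3032 km = 3.032×10⁶ m.
Kepler's third law: T = 2π√(r³/μ) = 2π√((3.032×10⁶)³ / 2.203×10¹³).
r³/μ = 1.265×10⁶ s², so T = 2π × 1.125×10³ = 7.068×10³ s.
Converting: 7.068×10³ s ÷ 60.00 = 117.8 min.

T ≈ 118 min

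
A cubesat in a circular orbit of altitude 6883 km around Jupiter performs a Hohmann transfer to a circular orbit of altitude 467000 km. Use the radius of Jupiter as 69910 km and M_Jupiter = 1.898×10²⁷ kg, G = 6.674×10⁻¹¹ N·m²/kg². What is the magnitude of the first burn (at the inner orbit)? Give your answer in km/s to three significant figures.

μ = GM = 6.674×10⁻¹¹ × 1.898×10²⁷ = 1.267×10¹⁷ m³/s².
r₁ = 69910 + 6883 = 76793 km = 7.6793×10⁷ m.
r₂ = 69910 + 467000 = 536910 km = 5.3691×10⁸ m.
Transfer ellipse a_t = (r₁ + r₂)/2 = 3.069×10⁸ m.
At r₁: circular v_c1 = √(μ/r₁) = 40610 m/s; transfer-perijove v_p = √[μ(2/r₁ − 1/a_t)] = 53720 m/s.
Δv₁ = v_p − v_c1 = 13110 m/s.
= 13.11 km/s.

Δv ≈ 13.1 km/s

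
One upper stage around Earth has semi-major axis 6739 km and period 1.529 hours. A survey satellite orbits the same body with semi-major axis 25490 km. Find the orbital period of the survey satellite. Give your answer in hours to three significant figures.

T₂ ≈ 11.2 hours

Kepler's third law: T² ∝ a³, so T₂ = T₁ (a₂/a₁)^(3/2).
a₂/a₁ = 3.782, (a₂/a₁)^(3/2) = 7.356.
T₂ = 1.529 × 7.356 = 11.25 hours.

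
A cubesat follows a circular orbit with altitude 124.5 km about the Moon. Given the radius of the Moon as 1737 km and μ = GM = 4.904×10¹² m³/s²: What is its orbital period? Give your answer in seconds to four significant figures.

T ≈ 7206 seconds

r = 1737 + 124.5 = 1861.5 km = 1.8615×10⁶ m.
Kepler's third law: T = 2π√(r³/μ) = 2π√((1.862×10⁶)³ / 4.904×10¹²).
r³/μ = 1.315×10⁶ s², so T = 2π × 1.147×10³ = 7.206×10³ s.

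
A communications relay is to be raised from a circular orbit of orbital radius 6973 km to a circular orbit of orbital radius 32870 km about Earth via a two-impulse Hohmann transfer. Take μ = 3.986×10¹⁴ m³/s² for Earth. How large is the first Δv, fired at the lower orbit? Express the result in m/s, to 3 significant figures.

r₁ = 6973 km = 6.973×10⁶ m.
r₂ = 32870 km = 3.287×10⁷ m.
Transfer ellipse a_t = (r₁ + r₂)/2 = 1.992×10⁷ m.
At r₁: circular v_c1 = √(μ/r₁) = 7561 m/s; transfer-perigee v_p = √[μ(2/r₁ − 1/a_t)] = 9712 m/s.
Δv₁ = v_p − v_c1 = 2151 m/s.

Δv ≈ 2150 m/s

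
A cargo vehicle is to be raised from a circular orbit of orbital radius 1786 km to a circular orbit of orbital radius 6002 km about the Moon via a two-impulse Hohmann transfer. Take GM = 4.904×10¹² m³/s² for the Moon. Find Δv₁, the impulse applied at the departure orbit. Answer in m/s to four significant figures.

r₁ = 1786 km = 1.786×10⁶ m.
r₂ = 6002 km = 6.002×10⁶ m.
Transfer ellipse a_t = (r₁ + r₂)/2 = 3.894×10⁶ m.
At r₁: circular v_c1 = √(μ/r₁) = 1657 m/s; transfer-perilune v_p = √[μ(2/r₁ − 1/a_t)] = 2057 m/s.
Δv₁ = v_p − v_c1 = 400.2 m/s.

Δv ≈ 400.2 m/s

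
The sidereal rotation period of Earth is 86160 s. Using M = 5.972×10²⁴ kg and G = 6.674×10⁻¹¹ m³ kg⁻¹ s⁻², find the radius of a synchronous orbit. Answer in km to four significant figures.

r_sync ≈ 42160 km

μ = GM = 6.674×10⁻¹¹ × 5.972×10²⁴ = 3.986×10¹⁴ m³/s².
A synchronous orbit has period T, so by Kepler's third law a = (μT²/4π²)^(1/3).
μT²/4π² = 3.986×10¹⁴ × (8.616×10⁴)² / 39.48 = 7.495×10²² m³.
a = 4.216×10⁷ m = 42162 km.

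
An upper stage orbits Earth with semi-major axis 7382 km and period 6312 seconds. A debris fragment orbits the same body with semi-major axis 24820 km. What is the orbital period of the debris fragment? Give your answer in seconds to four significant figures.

Kepler's third law: T² ∝ a³, so T₂ = T₁ (a₂/a₁)^(3/2).
a₂/a₁ = 3.362, (a₂/a₁)^(3/2) = 6.165.
T₂ = 6312 × 6.165 = 38910 seconds.

T₂ ≈ 38910 seconds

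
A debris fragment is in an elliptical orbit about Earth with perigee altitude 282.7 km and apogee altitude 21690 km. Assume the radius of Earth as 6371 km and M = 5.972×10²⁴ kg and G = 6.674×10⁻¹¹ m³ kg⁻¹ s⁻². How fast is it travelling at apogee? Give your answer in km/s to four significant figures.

v ≈ 2.333 km/s

μ = GM = 6.674×10⁻¹¹ × 5.972×10²⁴ = 3.986×10¹⁴ m³/s².
r_p = 6371 + 282.7 = 6653.7 km = 6.6537×10⁶ m.
r_a = 6371 + 21690 = 28061 km = 2.8061×10⁷ m.
Semi-major axis a = (r_p + r_a)/2 = 17357 km = 1.736×10⁷ m.
Vis-viva: v² = μ(2/r − 1/a) = 3.986×10¹⁴ × (7.127×10⁻⁸ − 5.761×10⁻⁸) = 5.445×10⁶ m²/s².
v = 2333 m/s = 2.333 km/s.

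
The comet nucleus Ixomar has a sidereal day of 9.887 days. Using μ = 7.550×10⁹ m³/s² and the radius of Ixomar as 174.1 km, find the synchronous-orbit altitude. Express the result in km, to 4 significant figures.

h_sync ≈ 5013 km

T = 9.887 days = 8.542×10⁵ s.
A synchronous orbit has period T, so by Kepler's third law a = (μT²/4π²)^(1/3).
μT²/4π² = 7.550×10⁹ × (8.542×10⁵)² / 39.48 = 1.396×10²⁰ m³.
a = 5.187×10⁶ m = 5187.0 km.
Altitude h = a − R = 5187.0 − 174.1 = 5012.9 km.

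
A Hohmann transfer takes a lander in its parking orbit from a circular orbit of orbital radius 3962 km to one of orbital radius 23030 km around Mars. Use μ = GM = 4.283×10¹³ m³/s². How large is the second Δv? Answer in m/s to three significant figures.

r₁ = 3962 km = 3.962×10⁶ m.
r₂ = 23030 km = 2.303×10⁷ m.
Transfer ellipse a_t = (r₁ + r₂)/2 = 1.350×10⁷ m.
At r₁: circular v_c1 = √(μ/r₁) = 3288 m/s; transfer-periapsis v_p = √[μ(2/r₁ − 1/a_t)] = 4295 m/s.
At r₂: circular v_c2 = √(μ/r₂) = 1364 m/s; transfer-apoapsis v_a = √[μ(2/r₂ − 1/a_t)] = 738.9 m/s.
Δv₂ = v_c2 − v_a = 624.8 m/s.

Δv ≈ 625 m/s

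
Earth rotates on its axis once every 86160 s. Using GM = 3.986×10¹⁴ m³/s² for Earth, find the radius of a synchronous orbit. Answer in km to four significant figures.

A synchronous orbit has period T, so by Kepler's third law a = (μT²/4π²)^(1/3).
μT²/4π² = 3.986×10¹⁴ × (8.616×10⁴)² / 39.48 = 7.495×10²² m³.
a = 4.216×10⁷ m = 42163 km.

r_sync ≈ 42160 km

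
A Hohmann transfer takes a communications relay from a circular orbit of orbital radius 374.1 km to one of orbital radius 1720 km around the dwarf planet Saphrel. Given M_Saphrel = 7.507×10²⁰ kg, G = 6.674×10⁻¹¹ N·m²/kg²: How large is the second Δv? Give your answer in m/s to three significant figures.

Δv ≈ 68.7 m/s

μ = GM = 6.674×10⁻¹¹ × 7.507×10²⁰ = 5.010×10¹⁰ m³/s².
r₁ = 374.1 km = 3.741×10⁵ m.
r₂ = 1720 km = 1.720×10⁶ m.
Transfer ellipse a_t = (r₁ + r₂)/2 = 1.047×10⁶ m.
At r₁: circular v_c1 = √(μ/r₁) = 366.0 m/s; transfer-periapsis v_p = √[μ(2/r₁ − 1/a_t)] = 469.0 m/s.
At r₂: circular v_c2 = √(μ/r₂) = 170.7 m/s; transfer-apoapsis v_a = √[μ(2/r₂ − 1/a_t)] = 102.0 m/s.
Δv₂ = v_c2 − v_a = 68.65 m/s.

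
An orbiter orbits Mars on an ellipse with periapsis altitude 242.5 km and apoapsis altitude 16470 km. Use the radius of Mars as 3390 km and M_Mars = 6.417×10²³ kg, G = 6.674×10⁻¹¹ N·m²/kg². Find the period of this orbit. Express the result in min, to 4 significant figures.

T ≈ 644.2 min

μ = GM = 6.674×10⁻¹¹ × 6.417×10²³ = 4.283×10¹³ m³/s².
r_p = 3390 + 242.5 = 3632.5 km = 3.6325×10⁶ m.
r_a = 3390 + 16470 = 19860 km = 1.9860×10⁷ m.
Semi-major axis a = (r_p + r_a)/2 = (3632.5 + 19860)/2 = 11746 km = 1.175×10⁷ m.
By Kepler's third law T = 2π√(a³/μ) = 2π × 6.152×10³ = 3.865×10⁴ s.
= 644.2 min.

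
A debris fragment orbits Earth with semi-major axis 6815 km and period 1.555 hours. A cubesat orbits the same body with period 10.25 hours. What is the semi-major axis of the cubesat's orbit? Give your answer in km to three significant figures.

a₂ ≈ 24000 km

Kepler's third law: a³ ∝ T², so a₂ = a₁ (T₂/T₁)^(2/3).
T₂/T₁ = 6.592, (T₂/T₁)^(2/3) = 3.516.
a₂ = 6815 × 3.516 = 23960 km.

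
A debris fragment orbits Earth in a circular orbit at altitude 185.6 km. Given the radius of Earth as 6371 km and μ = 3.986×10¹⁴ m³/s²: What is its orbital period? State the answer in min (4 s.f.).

T ≈ 88.06 min

r = 6371 + 185.6 = 6556.6 km = 6.5566×10⁶ m.
Kepler's third law: T = 2π√(r³/μ) = 2π√((6.557×10⁶)³ / 3.986×10¹⁴).
r³/μ = 7.071×10⁵ s², so T = 2π × 8.409×10² = 5.284×10³ s.
Converting: 5.284×10³ s ÷ 60.00 = 88.06 min.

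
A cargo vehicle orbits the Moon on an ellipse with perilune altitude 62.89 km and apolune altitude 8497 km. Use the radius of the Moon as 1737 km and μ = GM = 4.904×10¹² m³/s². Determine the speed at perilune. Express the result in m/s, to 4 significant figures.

v ≈ 2153 m/s

r_p = 1737 + 62.89 = 1799.9 km = 1.7999×10⁶ m.
r_a = 1737 + 8497 = 10234 km = 1.0234×10⁷ m.
Semi-major axis a = (r_p + r_a)/2 = 6016.9 km = 6.017×10⁶ m.
Vis-viva: v² = μ(2/r − 1/a) = 4.904×10¹² × (1.111×10⁻⁶ − 1.662×10⁻⁷) = 4.634×10⁶ m²/s².
v = 2153 m/s.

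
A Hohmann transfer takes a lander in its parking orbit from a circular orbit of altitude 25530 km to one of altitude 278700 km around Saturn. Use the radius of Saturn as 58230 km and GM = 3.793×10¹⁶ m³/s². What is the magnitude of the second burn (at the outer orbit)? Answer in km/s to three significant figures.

Δv ≈ 3.91 km/s

r₁ = 58230 + 25530 = 83760 km = 8.3760×10⁷ m.
r₂ = 58230 + 278700 = 336930 km = 3.3693×10⁸ m.
Transfer ellipse a_t = (r₁ + r₂)/2 = 2.103×10⁸ m.
At r₁: circular v_c1 = √(μ/r₁) = 21280 m/s; transfer-perikrone v_p = √[μ(2/r₁ − 1/a_t)] = 26930 m/s.
At r₂: circular v_c2 = √(μ/r₂) = 10610 m/s; transfer-apokrone v_a = √[μ(2/r₂ − 1/a_t)] = 6695 m/s.
Δv₂ = v_c2 − v_a = 3915 m/s.
= 3.915 km/s.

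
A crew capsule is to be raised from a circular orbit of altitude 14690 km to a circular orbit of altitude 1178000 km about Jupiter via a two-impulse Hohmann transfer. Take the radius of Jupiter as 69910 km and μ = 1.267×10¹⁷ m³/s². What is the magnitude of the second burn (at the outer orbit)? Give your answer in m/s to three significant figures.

Δv ≈ 6490 m/s

r₁ = 69910 + 14690 = 84600 km = 8.4600×10⁷ m.
r₂ = 69910 + 1178000 = 1247900 km = 1.2479×10⁹ m.
Transfer ellipse a_t = (r₁ + r₂)/2 = 6.663×10⁸ m.
At r₁: circular v_c1 = √(μ/r₁) = 38700 m/s; transfer-perijove v_p = √[μ(2/r₁ − 1/a_t)] = 52960 m/s.
At r₂: circular v_c2 = √(μ/r₂) = 10080 m/s; transfer-apojove v_a = √[μ(2/r₂ − 1/a_t)] = 3591 m/s.
Δv₂ = v_c2 − v_a = 6486 m/s.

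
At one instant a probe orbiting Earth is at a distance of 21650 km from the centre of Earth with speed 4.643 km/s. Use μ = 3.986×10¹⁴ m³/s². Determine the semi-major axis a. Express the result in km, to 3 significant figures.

a ≈ 26100 km

r = 2.165×10⁷ m.
Specific orbital energy ε = v²/2 − μ/r = (4643)²/2 − 3.986×10¹⁴/2.165×10⁷ = -7.632×10⁶ J/kg.
Since ε = −μ/(2a), a = −μ/(2ε) = 2.611×10⁷ m = 26112 km.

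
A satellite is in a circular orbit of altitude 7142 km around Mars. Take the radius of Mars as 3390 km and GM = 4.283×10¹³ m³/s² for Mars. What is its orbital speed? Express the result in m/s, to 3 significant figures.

r = 3390 + 7142 = 10532 km = 1.0532×10⁷ m.
For a circular orbit v = √(μ/r) = √(4.283×10¹³ / 1.053×10⁷) = √(4.067×10⁶) = 2017 m/s.

v ≈ 2020 m/s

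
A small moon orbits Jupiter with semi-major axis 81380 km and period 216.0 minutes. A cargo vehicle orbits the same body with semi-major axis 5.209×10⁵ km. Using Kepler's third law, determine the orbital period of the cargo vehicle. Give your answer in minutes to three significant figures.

T₂ ≈ 3500 minutes

Kepler's third law: T² ∝ a³, so T₂ = T₁ (a₂/a₁)^(3/2).
a₂/a₁ = 6.401, (a₂/a₁)^(3/2) = 16.19.
T₂ = 216.0 × 16.19 = 3498 minutes.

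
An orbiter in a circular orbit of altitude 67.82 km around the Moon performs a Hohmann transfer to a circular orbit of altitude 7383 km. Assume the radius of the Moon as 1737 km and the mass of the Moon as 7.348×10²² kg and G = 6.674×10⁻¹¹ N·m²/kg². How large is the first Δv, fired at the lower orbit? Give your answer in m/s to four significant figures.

μ = GM = 6.674×10⁻¹¹ × 7.348×10²² = 4.904×10¹² m³/s².
r₁ = 1737 + 67.82 = 1804.8 km = 1.8048×10⁶ m.
r₂ = 1737 + 7383 = 9120.0 km = 9.1200×10⁶ m.
Transfer ellipse a_t = (r₁ + r₂)/2 = 5.462×10⁶ m.
At r₁: circular v_c1 = √(μ/r₁) = 1648 m/s; transfer-perilune v_p = √[μ(2/r₁ − 1/a_t)] = 2130 m/s.
Δv₁ = v_p − v_c1 = 481.5 m/s.

Δv ≈ 481.5 m/s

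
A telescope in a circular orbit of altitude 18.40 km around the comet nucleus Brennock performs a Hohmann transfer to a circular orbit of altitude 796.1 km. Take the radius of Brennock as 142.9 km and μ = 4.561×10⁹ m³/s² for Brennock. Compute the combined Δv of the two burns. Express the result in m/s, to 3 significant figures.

Δv_total ≈ 83.5 m/s

r₁ = 142.9 + 18.40 = 161.30 km = 1.6130×10⁵ m.
r₂ = 142.9 + 796.1 = 939.00 km = 9.3900×10⁵ m.
Transfer ellipse a_t = (r₁ + r₂)/2 = 5.502×10⁵ m.
At r₁: circular v_c1 = √(μ/r₁) = 168.2 m/s; transfer-periapsis v_p = √[μ(2/r₁ − 1/a_t)] = 219.7 m/s.
Δv₁ = v_p − v_c1 = 51.53 m/s.
At r₂: circular v_c2 = √(μ/r₂) = 69.69 m/s; transfer-apoapsis v_a = √[μ(2/r₂ − 1/a_t)] = 37.74 m/s.
Δv₂ = v_c2 − v_a = 31.96 m/s.
Total Δv = Δv₁ + Δv₂ = 83.49 m/s.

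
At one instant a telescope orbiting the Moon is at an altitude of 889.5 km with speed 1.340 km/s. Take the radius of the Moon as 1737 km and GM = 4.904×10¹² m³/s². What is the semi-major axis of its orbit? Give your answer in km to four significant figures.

a ≈ 2530 km

r = 1737 + 889.5 = 2626.5 km = 2.626×10⁶ m.
Specific orbital energy ε = v²/2 − μ/r = (1340)²/2 − 4.904×10¹²/2.626×10⁶ = -9.693×10⁵ J/kg.
Since ε = −μ/(2a), a = −μ/(2ε) = 2.530×10⁶ m = 2529.6 km.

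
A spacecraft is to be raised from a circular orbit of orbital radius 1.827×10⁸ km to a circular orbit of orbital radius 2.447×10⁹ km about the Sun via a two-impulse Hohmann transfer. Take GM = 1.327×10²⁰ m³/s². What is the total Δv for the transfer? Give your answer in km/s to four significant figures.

Δv_total ≈ 14.43 km/s

r₁ = 1.827×10⁸ km = 1.827×10¹¹ m.
r₂ = 2.447×10⁹ km = 2.447×10¹² m.
Transfer ellipse a_t = (r₁ + r₂)/2 = 1.315×10¹² m.
At r₁: circular v_c1 = √(μ/r₁) = 26950 m/s; transfer-perihelion v_p = √[μ(2/r₁ − 1/a_t)] = 36770 m/s.
Δv₁ = v_p − v_c1 = 9815 m/s.
At r₂: circular v_c2 = √(μ/r₂) = 7364 m/s; transfer-aphelion v_a = √[μ(2/r₂ − 1/a_t)] = 2745 m/s.
Δv₂ = v_c2 − v_a = 4619 m/s.
Total Δv = Δv₁ + Δv₂ = 14430 m/s = 14.43 km/s.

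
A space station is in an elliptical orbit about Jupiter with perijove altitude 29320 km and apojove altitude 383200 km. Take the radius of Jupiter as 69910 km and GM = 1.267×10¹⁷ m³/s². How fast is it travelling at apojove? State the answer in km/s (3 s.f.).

v ≈ 10.0 km/s

r_p = 69910 + 29320 = 99230 km = 9.9230×10⁷ m.
r_a = 69910 + 383200 = 453110 km = 4.5311×10⁸ m.
Semi-major axis a = (r_p + r_a)/2 = 2.7617×10⁵ km = 2.762×10⁸ m.
Vis-viva: v² = μ(2/r − 1/a) = 1.267×10¹⁷ × (4.414×10⁻⁹ − 3.621×10⁻⁹) = 1.005×10⁸ m²/s².
v = 10020 m/s = 10.02 km/s.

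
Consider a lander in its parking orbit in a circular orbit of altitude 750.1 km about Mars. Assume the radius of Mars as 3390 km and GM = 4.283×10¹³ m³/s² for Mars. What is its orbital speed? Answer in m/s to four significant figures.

r = 3390 + 750.1 = 4140.1 km = 4.1401×10⁶ m.
For a circular orbit v = √(μ/r) = √(4.283×10¹³ / 4.140×10⁶) = √(1.035×10⁷) = 3216 m/s.

v ≈ 3216 m/s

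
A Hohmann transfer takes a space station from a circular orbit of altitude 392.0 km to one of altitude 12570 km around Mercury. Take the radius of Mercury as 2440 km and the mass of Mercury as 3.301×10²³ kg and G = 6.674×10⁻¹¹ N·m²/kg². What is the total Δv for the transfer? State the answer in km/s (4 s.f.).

μ = GM = 6.674×10⁻¹¹ × 3.301×10²³ = 2.203×10¹³ m³/s².
r₁ = 2440 + 392.0 = 2832.0 km = 2.8320×10⁶ m.
r₂ = 2440 + 12570 = 15010 km = 1.5010×10⁷ m.
Transfer ellipse a_t = (r₁ + r₂)/2 = 8.921×10⁶ m.
At r₁: circular v_c1 = √(μ/r₁) = 2789 m/s; transfer-periherm v_p = √[μ(2/r₁ − 1/a_t)] = 3618 m/s.
Δv₁ = v_p − v_c1 = 828.7 m/s.
At r₂: circular v_c2 = √(μ/r₂) = 1212 m/s; transfer-apoherm v_a = √[μ(2/r₂ − 1/a_t)] = 682.6 m/s.
Δv₂ = v_c2 − v_a = 528.9 m/s.
Total Δv = Δv₁ + Δv₂ = 1358 m/s = 1.358 km/s.

Δv_total ≈ 1.358 km/s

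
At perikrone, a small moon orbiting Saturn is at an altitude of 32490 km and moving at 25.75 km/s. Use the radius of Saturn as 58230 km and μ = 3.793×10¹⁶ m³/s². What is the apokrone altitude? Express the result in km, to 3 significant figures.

apokrone altitude ≈ 2.89×10⁵ km

r_p = 58230 + 32490 = 90720 km = 9.072×10⁷ m.
Specific energy ε = v²/2 − μ/r = -8.657×10⁷ J/kg, so a = −μ/(2ε) = 2.191×10⁸ m.
The apsides satisfy r_p + r_a = 2a, so the apokrone radius is 2a − r_p = 3.474×10⁸ m = 3.4743×10⁵ km.
Apokrone altitude = 3.4743×10⁵ − 58230 = 2.8920×10⁵ km.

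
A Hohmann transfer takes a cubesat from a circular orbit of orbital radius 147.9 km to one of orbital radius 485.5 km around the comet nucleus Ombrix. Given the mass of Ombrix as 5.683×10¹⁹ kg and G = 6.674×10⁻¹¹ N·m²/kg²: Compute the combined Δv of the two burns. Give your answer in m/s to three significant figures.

Δv_total ≈ 66.1 m/s

μ = GM = 6.674×10⁻¹¹ × 5.683×10¹⁹ = 3.793×10⁹ m³/s².
r₁ = 147.9 km = 1.479×10⁵ m.
r₂ = 485.5 km = 4.855×10⁵ m.
Transfer ellipse a_t = (r₁ + r₂)/2 = 3.167×10⁵ m.
At r₁: circular v_c1 = √(μ/r₁) = 160.1 m/s; transfer-periapsis v_p = √[μ(2/r₁ − 1/a_t)] = 198.3 m/s.
Δv₁ = v_p − v_c1 = 38.14 m/s.
At r₂: circular v_c2 = √(μ/r₂) = 88.39 m/s; transfer-apoapsis v_a = √[μ(2/r₂ − 1/a_t)] = 60.40 m/s.
Δv₂ = v_c2 − v_a = 27.99 m/s.
Total Δv = Δv₁ + Δv₂ = 66.12 m/s.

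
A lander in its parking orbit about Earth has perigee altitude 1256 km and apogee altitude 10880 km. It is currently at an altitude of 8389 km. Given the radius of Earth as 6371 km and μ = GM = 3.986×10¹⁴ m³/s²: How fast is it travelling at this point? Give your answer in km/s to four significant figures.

r_p = 6371 + 1256 = 7627.0 km = 7.6270×10⁶ m.
r_a = 6371 + 10880 = 17251 km = 1.7251×10⁷ m.
r = 6371 + 8389 = 14760 km = 1.476×10⁷ m.
Semi-major axis a = (r_p + r_a)/2 = 12439 km = 1.244×10⁷ m.
Vis-viva: v² = μ(2/r − 1/a) = 3.986×10¹⁴ × (1.355×10⁻⁷ − 8.039×10⁻⁸) = 2.197×10⁷ m²/s².
v = 4687 m/s = 4.687 km/s.

v ≈ 4.687 km/s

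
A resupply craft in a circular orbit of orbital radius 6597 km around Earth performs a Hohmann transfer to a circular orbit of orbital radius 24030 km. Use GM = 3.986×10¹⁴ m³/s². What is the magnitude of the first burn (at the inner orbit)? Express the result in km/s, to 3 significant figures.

Δv ≈ 1.96 km/s

r₁ = 6597 km = 6.597×10⁶ m.
r₂ = 24030 km = 2.403×10⁷ m.
Transfer ellipse a_t = (r₁ + r₂)/2 = 1.531×10⁷ m.
At r₁: circular v_c1 = √(μ/r₁) = 7773 m/s; transfer-perigee v_p = √[μ(2/r₁ − 1/a_t)] = 9737 m/s.
Δv₁ = v_p − v_c1 = 1964 m/s.
= 1.964 km/s.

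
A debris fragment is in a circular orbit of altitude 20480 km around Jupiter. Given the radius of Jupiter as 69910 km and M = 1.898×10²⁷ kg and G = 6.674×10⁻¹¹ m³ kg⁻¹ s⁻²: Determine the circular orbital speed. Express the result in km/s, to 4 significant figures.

v ≈ 37.44 km/s

μ = GM = 6.674×10⁻¹¹ × 1.898×10²⁷ = 1.267×10¹⁷ m³/s².
r = 69910 + 20480 = 90390 km = 9.0390×10⁷ m.
For a circular orbit v = √(μ/r) = √(1.267×10¹⁷ / 9.039×10⁷) = √(1.401×10⁹) = 37440 m/s.
That is 37.44 km/s.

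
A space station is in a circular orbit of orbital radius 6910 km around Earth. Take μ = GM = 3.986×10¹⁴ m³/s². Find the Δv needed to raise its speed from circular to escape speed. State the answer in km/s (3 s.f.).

r = 6910 km = 6.910×10⁶ m.
Circular speed v_c = √(μ/r) = 7595 m/s.
Escape speed v_esc = √(2μ/r) = √2 × v_c = 10740 m/s.
Δv = v_esc − v_c = 3146 m/s = 3.146 km/s.

Δv ≈ 3.15 km/s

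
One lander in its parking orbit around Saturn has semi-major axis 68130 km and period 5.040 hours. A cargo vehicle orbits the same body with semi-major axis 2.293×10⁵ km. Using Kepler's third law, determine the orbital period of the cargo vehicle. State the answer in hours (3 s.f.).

Kepler's third law: T² ∝ a³, so T₂ = T₁ (a₂/a₁)^(3/2).
a₂/a₁ = 3.366, (a₂/a₁)^(3/2) = 6.174.
T₂ = 5.040 × 6.174 = 31.12 hours.

T₂ ≈ 31.1 hours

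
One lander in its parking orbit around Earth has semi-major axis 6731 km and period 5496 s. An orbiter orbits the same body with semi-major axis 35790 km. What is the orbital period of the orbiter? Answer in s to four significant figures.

Kepler's third law: T² ∝ a³, so T₂ = T₁ (a₂/a₁)^(3/2).
a₂/a₁ = 5.317, (a₂/a₁)^(3/2) = 12.26.
T₂ = 5496 × 12.26 = 67390 s.

T₂ ≈ 67390 s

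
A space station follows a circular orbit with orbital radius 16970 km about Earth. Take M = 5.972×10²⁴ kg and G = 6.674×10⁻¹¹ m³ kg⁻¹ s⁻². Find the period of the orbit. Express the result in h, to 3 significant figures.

T ≈ 6.11 h

μ = GM = 6.674×10⁻¹¹ × 5.972×10²⁴ = 3.986×10¹⁴ m³/s².
r = 16970 km = 1.697×10⁷ m.
Kepler's third law: T = 2π√(r³/μ) = 2π√((1.697×10⁷)³ / 3.986×10¹⁴).
r³/μ = 1.226×10⁷ s², so T = 2π × 3.502×10³ = 2.200×10⁴ s.
Converting: 2.200×10⁴ s ÷ 3600 = 6.111 h.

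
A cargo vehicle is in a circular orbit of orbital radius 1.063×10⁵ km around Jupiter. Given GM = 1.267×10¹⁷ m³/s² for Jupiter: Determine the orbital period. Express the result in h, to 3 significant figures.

r = 1.063×10⁵ km = 1.063×10⁸ m.
Kepler's third law: T = 2π√(r³/μ) = 2π√((1.063×10⁸)³ / 1.267×10¹⁷).
r³/μ = 9.480×10⁶ s², so T = 2π × 3.079×10³ = 1.935×10⁴ s.
Converting: 1.935×10⁴ s ÷ 3600 = 5.374 h.

T ≈ 5.37 h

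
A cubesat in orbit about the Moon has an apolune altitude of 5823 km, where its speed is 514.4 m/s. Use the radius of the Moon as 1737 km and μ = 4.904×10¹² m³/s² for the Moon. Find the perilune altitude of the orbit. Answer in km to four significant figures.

perilune altitude ≈ 200.0 km

r_a = 1737 + 5823 = 7560.0 km = 7.560×10⁶ m.
Specific energy ε = v²/2 − μ/r = -5.164×10⁵ J/kg, so a = −μ/(2ε) = 4.749×10⁶ m.
The apsides satisfy r_p + r_a = 2a, so the perilune radius is 2a − r_a = 1.937×10⁶ m = 1937.0 km.
Perilune altitude = 1937.0 − 1737 = 200.00 km.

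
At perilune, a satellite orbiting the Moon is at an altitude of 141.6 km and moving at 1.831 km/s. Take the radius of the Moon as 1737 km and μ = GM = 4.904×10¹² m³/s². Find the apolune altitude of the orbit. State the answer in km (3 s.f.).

apolune altitude ≈ 1630 km

r_p = 1737 + 141.6 = 1878.6 km = 1.879×10⁶ m.
Specific energy ε = v²/2 − μ/r = -9.342×10⁵ J/kg, so a = −μ/(2ε) = 2.625×10⁶ m.
The apsides satisfy r_p + r_a = 2a, so the apolune radius is 2a − r_p = 3.371×10⁶ m = 3371.0 km.
Apolune altitude = 3371.0 − 1737 = 1634.0 km.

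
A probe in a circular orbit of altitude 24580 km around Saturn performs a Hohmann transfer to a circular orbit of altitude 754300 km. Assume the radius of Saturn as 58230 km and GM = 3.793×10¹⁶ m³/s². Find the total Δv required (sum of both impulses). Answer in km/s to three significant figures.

r₁ = 58230 + 24580 = 82810 km = 8.2810×10⁷ m.
r₂ = 58230 + 754300 = 812530 km = 8.1253×10⁸ m.
Transfer ellipse a_t = (r₁ + r₂)/2 = 4.477×10⁸ m.
At r₁: circular v_c1 = √(μ/r₁) = 21400 m/s; transfer-perikrone v_p = √[μ(2/r₁ − 1/a_t)] = 28830 m/s.
Δv₁ = v_p − v_c1 = 7431 m/s.
At r₂: circular v_c2 = √(μ/r₂) = 6832 m/s; transfer-apokrone v_a = √[μ(2/r₂ − 1/a_t)] = 2939 m/s.
Δv₂ = v_c2 − v_a = 3894 m/s.
Total Δv = Δv₁ + Δv₂ = 11330 m/s = 11.33 km/s.

Δv_total ≈ 11.3 km/s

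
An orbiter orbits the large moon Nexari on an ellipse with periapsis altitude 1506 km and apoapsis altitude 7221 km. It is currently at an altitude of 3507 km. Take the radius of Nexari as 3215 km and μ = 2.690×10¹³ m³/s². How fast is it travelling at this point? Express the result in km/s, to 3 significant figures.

r_p = 3215 + 1506 = 4721.0 km = 4.7210×10⁶ m.
r_a = 3215 + 7221 = 10436 km = 1.0436×10⁷ m.
r = 3215 + 3507 = 6722.0 km = 6.722×10⁶ m.
Semi-major axis a = (r_p + r_a)/2 = 7578.5 km = 7.578×10⁶ m.
Vis-viva: v² = μ(2/r − 1/a) = 2.690×10¹³ × (2.975×10⁻⁷ − 1.320×10⁻⁷) = 4.454×10⁶ m²/s².
v = 2110 m/s = 2.110 km/s.

v ≈ 2.11 km/s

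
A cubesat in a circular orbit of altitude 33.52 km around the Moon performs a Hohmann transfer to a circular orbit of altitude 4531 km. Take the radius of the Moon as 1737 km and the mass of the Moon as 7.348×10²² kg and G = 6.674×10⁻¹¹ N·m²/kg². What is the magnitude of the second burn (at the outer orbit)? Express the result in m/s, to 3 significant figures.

Δv ≈ 297 m/s

μ = GM = 6.674×10⁻¹¹ × 7.348×10²² = 4.904×10¹² m³/s².
r₁ = 1737 + 33.52 = 1770.5 km = 1.7705×10⁶ m.
r₂ = 1737 + 4531 = 6268.0 km = 6.2680×10⁶ m.
Transfer ellipse a_t = (r₁ + r₂)/2 = 4.019×10⁶ m.
At r₁: circular v_c1 = √(μ/r₁) = 1664 m/s; transfer-perilune v_p = √[μ(2/r₁ − 1/a_t)] = 2078 m/s.
At r₂: circular v_c2 = √(μ/r₂) = 884.5 m/s; transfer-apolune v_a = √[μ(2/r₂ − 1/a_t)] = 587.1 m/s.
Δv₂ = v_c2 − v_a = 297.5 m/s.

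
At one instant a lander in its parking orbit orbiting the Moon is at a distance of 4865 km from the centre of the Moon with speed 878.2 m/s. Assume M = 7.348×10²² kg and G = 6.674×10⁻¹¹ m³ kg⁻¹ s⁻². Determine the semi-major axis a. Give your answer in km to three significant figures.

a ≈ 3940 km

μ = GM = 6.674×10⁻¹¹ × 7.348×10²² = 4.904×10¹² m³/s².
r = 4.865×10⁶ m.
Vis-viva rearranged: 1/a = 2/r − v²/μ = 4.111×10⁻⁷ − 1.573×10⁻⁷ = 2.538×10⁻⁷ m⁻¹.
a = 3.940×10⁶ m = 3939.6 km.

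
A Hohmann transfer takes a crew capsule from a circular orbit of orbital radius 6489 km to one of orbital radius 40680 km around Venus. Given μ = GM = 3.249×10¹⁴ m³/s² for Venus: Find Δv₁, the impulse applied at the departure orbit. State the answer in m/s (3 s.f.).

Δv ≈ 2220 m/s

r₁ = 6489 km = 6.489×10⁶ m.
r₂ = 40680 km = 4.068×10⁷ m.
Transfer ellipse a_t = (r₁ + r₂)/2 = 2.358×10⁷ m.
At r₁: circular v_c1 = √(μ/r₁) = 7076 m/s; transfer-periapsis v_p = √[μ(2/r₁ − 1/a_t)] = 9293 m/s.
Δv₁ = v_p − v_c1 = 2217 m/s.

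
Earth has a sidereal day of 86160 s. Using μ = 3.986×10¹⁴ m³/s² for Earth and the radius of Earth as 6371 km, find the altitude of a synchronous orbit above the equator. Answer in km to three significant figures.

h_sync ≈ 35800 km

A synchronous orbit has period T, so by Kepler's third law a = (μT²/4π²)^(1/3).
μT²/4π² = 3.986×10¹⁴ × (8.616×10⁴)² / 39.48 = 7.495×10²² m³.
a = 4.216×10⁷ m = 42163 km.
Altitude h = a − R = 42163 − 6371 = 35792 km.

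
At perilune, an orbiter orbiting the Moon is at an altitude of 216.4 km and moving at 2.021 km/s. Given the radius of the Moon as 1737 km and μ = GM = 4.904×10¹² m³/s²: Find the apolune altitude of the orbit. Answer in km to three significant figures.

apolune altitude ≈ 6780 km

r_p = 1737 + 216.4 = 1953.4 km = 1.953×10⁶ m.
Specific energy ε = v²/2 − μ/r = -4.683×10⁵ J/kg, so a = −μ/(2ε) = 5.236×10⁶ m.
The apsides satisfy r_p + r_a = 2a, so the apolune radius is 2a − r_p = 8.519×10⁶ m = 8519.1 km.
Apolune altitude = 8519.1 − 1737 = 6782.1 km.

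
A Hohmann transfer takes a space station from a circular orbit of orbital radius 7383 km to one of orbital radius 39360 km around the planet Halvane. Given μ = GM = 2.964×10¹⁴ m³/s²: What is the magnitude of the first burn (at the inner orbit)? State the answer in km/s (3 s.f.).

Δv ≈ 1.89 km/s

r₁ = 7383 km = 7.383×10⁶ m.
r₂ = 39360 km = 3.936×10⁷ m.
Transfer ellipse a_t = (r₁ + r₂)/2 = 2.337×10⁷ m.
At r₁: circular v_c1 = √(μ/r₁) = 6336 m/s; transfer-periapsis v_p = √[μ(2/r₁ − 1/a_t)] = 8223 m/s.
Δv₁ = v_p − v_c1 = 1886 m/s.
= 1.886 km/s.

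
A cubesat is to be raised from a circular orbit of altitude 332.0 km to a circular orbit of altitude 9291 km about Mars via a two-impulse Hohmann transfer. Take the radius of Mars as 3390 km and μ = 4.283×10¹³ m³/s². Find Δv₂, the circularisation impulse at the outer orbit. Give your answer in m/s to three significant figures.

r₁ = 3390 + 332.0 = 3722.0 km = 3.7220×10⁶ m.
r₂ = 3390 + 9291 = 12681 km = 1.2681×10⁷ m.
Transfer ellipse a_t = (r₁ + r₂)/2 = 8.202×10⁶ m.
At r₁: circular v_c1 = √(μ/r₁) = 3392 m/s; transfer-periapsis v_p = √[μ(2/r₁ − 1/a_t)] = 4218 m/s.
At r₂: circular v_c2 = √(μ/r₂) = 1838 m/s; transfer-apoapsis v_a = √[μ(2/r₂ − 1/a_t)] = 1238 m/s.
Δv₂ = v_c2 − v_a = 599.7 m/s.

Δv ≈ 600 m/s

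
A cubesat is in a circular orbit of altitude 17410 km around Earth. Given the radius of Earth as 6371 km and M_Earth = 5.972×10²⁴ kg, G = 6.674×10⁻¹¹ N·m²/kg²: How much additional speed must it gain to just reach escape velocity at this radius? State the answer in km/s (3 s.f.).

Δv ≈ 1.70 km/s

μ = GM = 6.674×10⁻¹¹ × 5.972×10²⁴ = 3.986×10¹⁴ m³/s².
r = 6371 + 17410 = 23781 km = 2.3781×10⁷ m.
Circular speed v_c = √(μ/r) = 4094 m/s.
Escape speed v_esc = √(2μ/r) = √2 × v_c = 5790 m/s.
Δv = v_esc − v_c = 1696 m/s = 1.696 km/s.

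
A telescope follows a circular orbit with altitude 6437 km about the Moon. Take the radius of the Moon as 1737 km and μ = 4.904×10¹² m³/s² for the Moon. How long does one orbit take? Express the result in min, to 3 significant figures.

r = 1737 + 6437 = 8174.0 km = 8.1740×10⁶ m.
Kepler's third law: T = 2π√(r³/μ) = 2π√((8.174×10⁶)³ / 4.904×10¹²).
r³/μ = 1.114×10⁸ s², so T = 2π × 1.055×10⁴ = 6.631×10⁴ s.
Converting: 6.631×10⁴ s ÷ 60.00 = 1105 min.

T ≈ 1110 min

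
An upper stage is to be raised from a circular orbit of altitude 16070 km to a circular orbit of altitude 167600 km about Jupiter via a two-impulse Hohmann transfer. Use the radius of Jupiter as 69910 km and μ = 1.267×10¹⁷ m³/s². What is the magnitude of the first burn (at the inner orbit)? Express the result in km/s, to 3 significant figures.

Δv ≈ 8.13 km/s

r₁ = 69910 + 16070 = 85980 km = 8.5980×10⁷ m.
r₂ = 69910 + 167600 = 237510 km = 2.3751×10⁸ m.
Transfer ellipse a_t = (r₁ + r₂)/2 = 1.617×10⁸ m.
At r₁: circular v_c1 = √(μ/r₁) = 38390 m/s; transfer-perijove v_p = √[μ(2/r₁ − 1/a_t)] = 46520 m/s.
Δv₁ = v_p − v_c1 = 8130 m/s.
= 8.130 km/s.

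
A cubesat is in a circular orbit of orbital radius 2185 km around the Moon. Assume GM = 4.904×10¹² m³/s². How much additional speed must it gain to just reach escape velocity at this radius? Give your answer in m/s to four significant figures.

r = 2185 km = 2.185×10⁶ m.
Circular speed v_c = √(μ/r) = 1498 m/s.
Escape speed v_esc = √(2μ/r) = √2 × v_c = 2119 m/s.
Δv = v_esc − v_c = 620.5 m/s.

Δv ≈ 620.5 m/s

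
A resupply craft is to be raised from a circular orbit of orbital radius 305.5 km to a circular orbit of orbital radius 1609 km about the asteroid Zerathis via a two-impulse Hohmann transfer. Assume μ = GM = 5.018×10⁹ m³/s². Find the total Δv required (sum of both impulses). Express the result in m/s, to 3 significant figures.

r₁ = 305.5 km = 3.055×10⁵ m.
r₂ = 1609 km = 1.609×10⁶ m.
Transfer ellipse a_t = (r₁ + r₂)/2 = 9.572×10⁵ m.
At r₁: circular v_c1 = √(μ/r₁) = 128.2 m/s; transfer-periapsis v_p = √[μ(2/r₁ − 1/a_t)] = 166.2 m/s.
Δv₁ = v_p − v_c1 = 38.00 m/s.
At r₂: circular v_c2 = √(μ/r₂) = 55.85 m/s; transfer-apoapsis v_a = √[μ(2/r₂ − 1/a_t)] = 31.55 m/s.
Δv₂ = v_c2 − v_a = 24.30 m/s.
Total Δv = Δv₁ + Δv₂ = 62.29 m/s.

Δv_total ≈ 62.3 m/s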